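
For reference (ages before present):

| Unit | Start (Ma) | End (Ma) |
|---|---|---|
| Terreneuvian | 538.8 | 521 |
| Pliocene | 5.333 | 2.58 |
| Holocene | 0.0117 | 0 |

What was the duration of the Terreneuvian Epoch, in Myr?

538.8 − 521 = 17.8 million years.

17.8 million years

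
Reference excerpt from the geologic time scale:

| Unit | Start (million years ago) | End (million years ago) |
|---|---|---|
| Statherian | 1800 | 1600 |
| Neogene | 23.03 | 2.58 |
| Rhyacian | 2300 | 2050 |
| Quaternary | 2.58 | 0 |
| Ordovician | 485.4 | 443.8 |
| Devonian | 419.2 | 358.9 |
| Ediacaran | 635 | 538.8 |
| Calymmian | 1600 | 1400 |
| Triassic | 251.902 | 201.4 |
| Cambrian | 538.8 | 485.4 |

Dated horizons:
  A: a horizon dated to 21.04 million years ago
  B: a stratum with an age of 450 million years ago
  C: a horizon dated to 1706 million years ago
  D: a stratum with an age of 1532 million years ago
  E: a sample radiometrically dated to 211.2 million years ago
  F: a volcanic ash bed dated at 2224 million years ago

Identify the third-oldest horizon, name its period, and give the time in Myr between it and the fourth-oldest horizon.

Larger Ma means older, so oldest first: F 2224 > C 1706 > D 1532 > B 450 > E 211.2 > A 21.04.
Counting 3 along gives D (1532 Ma); the excerpt puts that inside the Calymmian, 1600–1400 Ma.
Next in line is B (450 Ma), and 1532 − 450 = 1082 Myr.

D, in the Calymmian; 1082 million years to B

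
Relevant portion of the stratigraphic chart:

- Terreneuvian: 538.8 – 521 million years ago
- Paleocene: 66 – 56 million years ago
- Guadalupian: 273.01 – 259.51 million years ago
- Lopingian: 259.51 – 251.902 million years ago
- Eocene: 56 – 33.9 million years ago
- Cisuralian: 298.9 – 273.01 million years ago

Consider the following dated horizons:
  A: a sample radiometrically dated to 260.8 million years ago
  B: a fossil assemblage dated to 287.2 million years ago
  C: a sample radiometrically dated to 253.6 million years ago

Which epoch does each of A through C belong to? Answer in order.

Match each age against the start–end ranges in the excerpt: A = 260.8 Ma → Guadalupian (273.01–259.51); B = 287.2 Ma → Cisuralian (298.9–273.01); C = 253.6 Ma → Lopingian (259.51–251.902).

A — Guadalupian; B — Cisuralian; C — Lopingian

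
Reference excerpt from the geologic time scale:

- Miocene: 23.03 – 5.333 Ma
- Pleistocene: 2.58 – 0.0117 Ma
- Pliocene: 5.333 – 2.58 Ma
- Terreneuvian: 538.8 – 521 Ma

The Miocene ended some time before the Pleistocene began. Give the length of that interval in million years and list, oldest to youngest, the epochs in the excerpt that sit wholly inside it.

2.753 million years; Pliocene

The Miocene closes at 5.333 Ma and the Pleistocene opens at 2.58 Ma, so the interval is 5.333 − 2.58 = 2.753 Myr.
An epoch fits inside if it starts at or after 5.333 Ma and ends at or before 2.58 Ma; oldest first that gives Pliocene.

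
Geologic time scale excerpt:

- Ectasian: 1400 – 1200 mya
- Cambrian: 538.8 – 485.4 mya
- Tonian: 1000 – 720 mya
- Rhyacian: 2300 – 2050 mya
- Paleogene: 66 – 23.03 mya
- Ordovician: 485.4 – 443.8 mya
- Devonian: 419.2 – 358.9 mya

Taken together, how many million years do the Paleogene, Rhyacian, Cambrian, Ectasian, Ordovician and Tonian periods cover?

Each duration: Paleogene = 42.97; Rhyacian = 250; Cambrian = 53.4; Ectasian = 200; Ordovician = 41.6; Tonian = 280.
Sum: 42.97 + 250 + 53.4 + 200 + 41.6 + 280 = 867.97 Myr.

867.97 million years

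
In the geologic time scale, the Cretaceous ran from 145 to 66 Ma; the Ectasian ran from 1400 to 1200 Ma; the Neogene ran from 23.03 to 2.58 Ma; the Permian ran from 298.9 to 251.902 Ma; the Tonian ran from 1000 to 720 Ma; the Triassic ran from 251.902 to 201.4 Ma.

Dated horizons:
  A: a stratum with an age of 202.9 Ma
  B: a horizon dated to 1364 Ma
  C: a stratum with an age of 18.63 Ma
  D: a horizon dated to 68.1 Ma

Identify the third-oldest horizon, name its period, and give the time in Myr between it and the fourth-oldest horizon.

D, in the Cretaceous; 49.47 million years to C

Larger Ma means older, so oldest first: B 1364 > A 202.9 > D 68.1 > C 18.63.
Counting 3 along gives D (68.1 Ma); the excerpt puts that inside the Cretaceous, 145–66 Ma.
Next in line is C (18.63 Ma), and 68.1 − 18.63 = 49.47 Myr.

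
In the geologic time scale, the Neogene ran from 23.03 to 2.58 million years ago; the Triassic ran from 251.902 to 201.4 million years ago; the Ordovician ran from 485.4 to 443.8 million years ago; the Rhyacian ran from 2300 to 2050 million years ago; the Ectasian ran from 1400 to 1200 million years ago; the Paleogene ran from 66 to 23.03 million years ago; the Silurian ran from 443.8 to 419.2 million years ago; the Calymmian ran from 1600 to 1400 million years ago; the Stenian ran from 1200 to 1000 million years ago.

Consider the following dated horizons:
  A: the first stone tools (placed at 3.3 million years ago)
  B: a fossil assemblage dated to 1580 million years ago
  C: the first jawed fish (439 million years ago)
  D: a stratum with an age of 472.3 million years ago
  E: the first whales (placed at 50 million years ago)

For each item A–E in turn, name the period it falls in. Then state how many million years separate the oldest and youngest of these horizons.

A: 3.3 Ma lies in 23.03–2.58 Ma, so Neogene.
B: 1580 Ma lies in 1600–1400 Ma, so Calymmian.
C: 439 Ma lies in 443.8–419.2 Ma, so Silurian.
D: 472.3 Ma lies in 485.4–443.8 Ma, so Ordovician.
E: 50 Ma lies in 66–23.03 Ma, so Paleogene.
Oldest = 1580 Ma, youngest = 3.3 Ma → span 1576.7 Myr.

A — Neogene; B — Calymmian; C — Silurian; D — Ordovician; E — Paleogene; span 1576.7 million years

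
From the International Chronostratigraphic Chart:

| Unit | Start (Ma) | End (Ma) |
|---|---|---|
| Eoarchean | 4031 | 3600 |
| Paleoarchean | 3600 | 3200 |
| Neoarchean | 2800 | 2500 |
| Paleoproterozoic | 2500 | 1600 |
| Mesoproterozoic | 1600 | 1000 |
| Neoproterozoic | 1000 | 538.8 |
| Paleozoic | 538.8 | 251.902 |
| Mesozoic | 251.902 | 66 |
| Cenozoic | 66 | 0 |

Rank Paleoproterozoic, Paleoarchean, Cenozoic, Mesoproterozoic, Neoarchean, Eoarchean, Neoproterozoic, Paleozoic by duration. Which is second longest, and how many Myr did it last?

Durations: Paleoproterozoic 900; Paleoarchean 400; Cenozoic 66; Mesoproterozoic 600; Neoarchean 300; Eoarchean 431; Neoproterozoic 461.2; Paleozoic 286.898 Myr.
Sorted longest-first: Paleoproterozoic (900), Mesoproterozoic (600), Neoproterozoic (461.2), Eoarchean (431), Paleoarchean (400), Neoarchean (300), Paleozoic (286.898), Cenozoic (66).
The second longest is Mesoproterozoic at 600 Myr.

Mesoproterozoic, 600 million years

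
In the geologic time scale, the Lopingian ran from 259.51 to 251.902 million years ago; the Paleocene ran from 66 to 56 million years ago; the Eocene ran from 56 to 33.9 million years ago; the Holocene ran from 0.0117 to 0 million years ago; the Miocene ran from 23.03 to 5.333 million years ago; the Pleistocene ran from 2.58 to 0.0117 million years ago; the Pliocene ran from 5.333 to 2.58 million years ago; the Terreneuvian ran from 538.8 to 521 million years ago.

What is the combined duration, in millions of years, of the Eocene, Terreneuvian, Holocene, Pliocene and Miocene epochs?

60.3617 million years

Each duration: Eocene = 22.1; Terreneuvian = 17.8; Holocene = 0.0117; Pliocene = 2.753; Miocene = 17.697.
Sum: 22.1 + 17.8 + 0.0117 + 2.753 + 17.697 = 60.3617 Myr.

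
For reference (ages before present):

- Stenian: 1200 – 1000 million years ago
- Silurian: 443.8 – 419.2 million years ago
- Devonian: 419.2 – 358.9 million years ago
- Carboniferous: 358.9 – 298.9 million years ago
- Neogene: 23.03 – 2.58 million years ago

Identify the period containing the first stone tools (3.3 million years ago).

Neogene

3.3 Ma lies between 23.03 and 2.58 Ma, so it falls in the Neogene.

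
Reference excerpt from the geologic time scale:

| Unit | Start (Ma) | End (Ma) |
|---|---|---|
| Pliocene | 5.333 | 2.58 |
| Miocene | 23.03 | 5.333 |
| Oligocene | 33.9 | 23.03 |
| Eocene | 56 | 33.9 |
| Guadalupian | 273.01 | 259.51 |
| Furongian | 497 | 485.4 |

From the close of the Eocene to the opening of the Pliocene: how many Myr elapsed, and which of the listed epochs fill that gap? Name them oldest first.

End of Eocene = 33.9 Ma; start of Pliocene = 5.333 Ma.
Gap = 33.9 − 5.333 = 28.567 Myr.
Epochs wholly inside 33.9–5.333 Ma: Oligocene (33.9–23.03), Miocene (23.03–5.333).

28.567 million years; Oligocene, Miocene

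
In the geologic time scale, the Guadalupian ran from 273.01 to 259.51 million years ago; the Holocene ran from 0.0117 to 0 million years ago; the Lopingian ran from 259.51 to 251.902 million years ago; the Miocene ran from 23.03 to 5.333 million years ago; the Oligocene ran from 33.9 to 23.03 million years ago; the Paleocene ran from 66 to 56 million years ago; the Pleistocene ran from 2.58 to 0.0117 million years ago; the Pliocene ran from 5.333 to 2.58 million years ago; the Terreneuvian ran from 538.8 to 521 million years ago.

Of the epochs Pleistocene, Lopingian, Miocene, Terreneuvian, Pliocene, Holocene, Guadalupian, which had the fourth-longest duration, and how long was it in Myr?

Start − end for each: Pleistocene 2.58 − 0.0117 = 2.5683; Lopingian 259.51 − 251.902 = 7.608; Miocene 23.03 − 5.333 = 17.697; Terreneuvian 538.8 − 521 = 17.8; Pliocene 5.333 − 2.58 = 2.753; Holocene 0.0117 − 0 = 0.0117; Guadalupian 273.01 − 259.51 = 13.5.
Ranking these from longest: Terreneuvian > Miocene > Guadalupian > Lopingian > Pliocene > Pleistocene > Holocene.
Position 4 in that ranking is Lopingian, which lasted 7.608 Myr.

Lopingian, 7.608 million years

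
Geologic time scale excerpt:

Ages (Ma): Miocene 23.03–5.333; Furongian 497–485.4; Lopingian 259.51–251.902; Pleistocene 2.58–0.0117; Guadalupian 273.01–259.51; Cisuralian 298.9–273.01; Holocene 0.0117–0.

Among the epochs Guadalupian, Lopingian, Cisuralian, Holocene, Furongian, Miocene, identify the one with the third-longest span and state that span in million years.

Guadalupian, 13.5 million years

Durations: Guadalupian 13.5; Lopingian 7.608; Cisuralian 25.89; Holocene 0.0117; Furongian 11.6; Miocene 17.697 Myr.
Sorted longest-first: Cisuralian (25.89), Miocene (17.697), Guadalupian (13.5), Furongian (11.6), Lopingian (7.608), Holocene (0.0117).
The third longest is Guadalupian at 13.5 Myr.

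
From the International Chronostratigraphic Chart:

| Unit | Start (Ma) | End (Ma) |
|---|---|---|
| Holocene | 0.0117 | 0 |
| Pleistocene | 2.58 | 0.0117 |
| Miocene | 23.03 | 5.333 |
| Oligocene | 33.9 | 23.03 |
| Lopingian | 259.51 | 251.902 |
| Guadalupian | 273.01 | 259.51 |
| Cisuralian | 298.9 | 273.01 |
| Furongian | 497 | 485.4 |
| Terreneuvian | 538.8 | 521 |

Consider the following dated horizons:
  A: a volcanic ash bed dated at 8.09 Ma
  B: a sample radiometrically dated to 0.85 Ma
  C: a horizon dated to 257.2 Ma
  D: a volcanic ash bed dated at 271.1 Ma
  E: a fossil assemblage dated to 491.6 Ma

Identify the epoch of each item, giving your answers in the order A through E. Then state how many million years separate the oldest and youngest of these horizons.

A — Miocene; B — Pleistocene; C — Lopingian; D — Guadalupian; E — Furongian; span 490.75 million years

Match each age against the start–end ranges in the excerpt: A = 8.09 Ma → Miocene (23.03–5.333); B = 0.85 Ma → Pleistocene (2.58–0.0117); C = 257.2 Ma → Lopingian (259.51–251.902); D = 271.1 Ma → Guadalupian (273.01–259.51); E = 491.6 Ma → Furongian (497–485.4).
The largest age is 491.6 Ma and the smallest is 0.85 Ma; their difference is 490.75 Myr.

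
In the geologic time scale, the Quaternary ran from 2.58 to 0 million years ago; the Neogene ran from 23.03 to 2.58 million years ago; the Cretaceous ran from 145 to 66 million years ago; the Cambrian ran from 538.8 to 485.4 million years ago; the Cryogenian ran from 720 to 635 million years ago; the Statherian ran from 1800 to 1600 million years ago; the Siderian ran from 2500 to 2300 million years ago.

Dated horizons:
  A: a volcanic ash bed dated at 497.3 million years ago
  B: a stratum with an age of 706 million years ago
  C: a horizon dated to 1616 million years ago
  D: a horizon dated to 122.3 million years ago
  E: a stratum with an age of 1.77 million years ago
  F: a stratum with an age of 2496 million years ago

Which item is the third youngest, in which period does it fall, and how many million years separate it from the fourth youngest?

Smaller Ma means younger, so youngest first: E 1.77 < D 122.3 < A 497.3 < B 706 < C 1616 < F 2496.
Counting 3 along gives A (497.3 Ma); the excerpt puts that inside the Cambrian, 538.8–485.4 Ma.
Next in line is B (706 Ma), and 706 − 497.3 = 208.7 Myr.

A, in the Cambrian; 208.7 million years to B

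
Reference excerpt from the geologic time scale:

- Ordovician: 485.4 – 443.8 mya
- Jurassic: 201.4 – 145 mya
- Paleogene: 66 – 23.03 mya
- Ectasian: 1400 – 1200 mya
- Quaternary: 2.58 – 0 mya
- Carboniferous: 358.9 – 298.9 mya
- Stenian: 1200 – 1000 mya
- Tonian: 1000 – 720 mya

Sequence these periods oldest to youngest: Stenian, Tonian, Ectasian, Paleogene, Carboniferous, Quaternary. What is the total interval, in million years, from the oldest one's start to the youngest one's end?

Ectasian → Stenian → Tonian → Carboniferous → Paleogene → Quaternary; total span 1400 Myr

From the excerpt: Stenian 1200–1000; Tonian 1000–720; Ectasian 1400–1200; Paleogene 66–23.03; Carboniferous 358.9–298.9; Quaternary 2.58–0 (Ma).
Larger Ma is earlier, so the oldest is Ectasian and the youngest is Quaternary; oldest to youngest: Ectasian, Stenian, Tonian, Carboniferous, Paleogene, Quaternary.
Oldest start 1400 minus youngest end 0 gives 1400 Myr overall.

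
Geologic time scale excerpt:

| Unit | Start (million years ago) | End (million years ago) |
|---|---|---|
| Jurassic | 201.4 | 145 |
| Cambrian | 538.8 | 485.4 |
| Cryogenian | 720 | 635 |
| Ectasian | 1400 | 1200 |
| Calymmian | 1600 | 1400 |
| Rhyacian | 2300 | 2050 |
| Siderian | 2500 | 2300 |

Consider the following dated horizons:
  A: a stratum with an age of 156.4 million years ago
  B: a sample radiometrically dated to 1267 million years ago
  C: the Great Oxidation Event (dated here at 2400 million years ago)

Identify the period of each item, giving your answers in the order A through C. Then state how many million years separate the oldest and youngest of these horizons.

A — Jurassic; B — Ectasian; C — Siderian; span 2243.6 million years

A: 156.4 Ma lies in 201.4–145 Ma, so Jurassic.
B: 1267 Ma lies in 1400–1200 Ma, so Ectasian.
C: 2400 Ma lies in 2500–2300 Ma, so Siderian.
Oldest = 2400 Ma, youngest = 156.4 Ma → span 2243.6 Myr.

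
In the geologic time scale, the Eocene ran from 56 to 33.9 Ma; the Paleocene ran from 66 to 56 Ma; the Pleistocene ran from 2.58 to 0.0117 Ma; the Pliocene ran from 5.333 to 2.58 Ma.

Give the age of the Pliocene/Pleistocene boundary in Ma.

2.58 Ma

The Pliocene ends and the Pleistocene begins at 2.58 Ma.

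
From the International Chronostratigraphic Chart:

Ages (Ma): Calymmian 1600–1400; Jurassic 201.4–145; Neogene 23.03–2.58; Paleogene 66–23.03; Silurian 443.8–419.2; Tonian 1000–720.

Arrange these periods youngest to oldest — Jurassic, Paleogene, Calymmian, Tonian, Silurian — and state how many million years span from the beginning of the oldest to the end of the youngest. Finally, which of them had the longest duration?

Start ages (Ma): Calymmian 1600, Tonian 1000, Silurian 443.8, Jurassic 201.4, Paleogene 66.
Ordered youngest to oldest: Paleogene, Jurassic, Silurian, Tonian, Calymmian.
Span = 1600 − 23.03 = 1576.97 Myr.
Durations: Calymmian 200, Paleogene 42.97, Silurian 24.6, Jurassic 56.4, Tonian 280 → longest is Tonian (280 Myr).

Paleogene → Jurassic → Silurian → Tonian → Calymmian; total span 1576.97 Myr; longest is Tonian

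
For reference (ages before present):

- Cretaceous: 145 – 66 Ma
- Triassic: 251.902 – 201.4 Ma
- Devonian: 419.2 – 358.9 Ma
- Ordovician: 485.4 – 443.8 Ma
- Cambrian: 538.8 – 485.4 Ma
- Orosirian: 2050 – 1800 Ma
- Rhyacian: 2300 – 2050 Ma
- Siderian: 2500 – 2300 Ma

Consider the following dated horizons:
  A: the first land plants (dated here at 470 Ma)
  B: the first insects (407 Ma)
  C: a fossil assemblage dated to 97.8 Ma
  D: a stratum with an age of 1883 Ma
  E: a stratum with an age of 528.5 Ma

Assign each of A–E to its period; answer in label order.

A — Ordovician; B — Devonian; C — Cretaceous; D — Orosirian; E — Cambrian

Match each age against the start–end ranges in the excerpt: A = 470 Ma → Ordovician (485.4–443.8); B = 407 Ma → Devonian (419.2–358.9); C = 97.8 Ma → Cretaceous (145–66); D = 1883 Ma → Orosirian (2050–1800); E = 528.5 Ma → Cambrian (538.8–485.4).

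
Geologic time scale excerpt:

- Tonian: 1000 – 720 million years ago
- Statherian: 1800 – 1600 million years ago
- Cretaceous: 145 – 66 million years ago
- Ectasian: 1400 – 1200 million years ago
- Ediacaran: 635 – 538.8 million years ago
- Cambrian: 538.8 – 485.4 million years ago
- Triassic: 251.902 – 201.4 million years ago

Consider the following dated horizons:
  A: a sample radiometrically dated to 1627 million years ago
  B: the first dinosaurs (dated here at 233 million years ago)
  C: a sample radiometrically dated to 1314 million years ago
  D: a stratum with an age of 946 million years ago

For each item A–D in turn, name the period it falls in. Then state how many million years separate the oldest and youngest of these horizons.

A — Statherian; B — Triassic; C — Ectasian; D — Tonian; span 1394 million years

A: 1627 Ma lies in 1800–1600 Ma, so Statherian.
B: 233 Ma lies in 251.902–201.4 Ma, so Triassic.
C: 1314 Ma lies in 1400–1200 Ma, so Ectasian.
D: 946 Ma lies in 1000–720 Ma, so Tonian.
Oldest = 1627 Ma, youngest = 233 Ma → span 1394 Myr.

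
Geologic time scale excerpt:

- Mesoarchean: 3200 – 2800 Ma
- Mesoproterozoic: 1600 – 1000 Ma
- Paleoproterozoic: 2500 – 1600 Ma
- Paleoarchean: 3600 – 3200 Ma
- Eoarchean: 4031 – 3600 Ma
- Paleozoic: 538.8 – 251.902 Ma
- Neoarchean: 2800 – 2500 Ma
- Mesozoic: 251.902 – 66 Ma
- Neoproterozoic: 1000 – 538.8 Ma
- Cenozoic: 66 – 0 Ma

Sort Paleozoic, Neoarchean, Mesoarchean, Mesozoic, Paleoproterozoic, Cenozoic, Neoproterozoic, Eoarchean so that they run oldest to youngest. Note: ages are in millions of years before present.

The oldest of these is Eoarchean (starts 4031 Ma) and the youngest is Cenozoic (ends 0 Ma).
In between, by decreasing start age: Mesoarchean (3200), Neoarchean (2800), Paleoproterozoic (2500), Neoproterozoic (1000), Paleozoic (538.8), Mesozoic (251.902).

Eoarchean → Mesoarchean → Neoarchean → Paleoproterozoic → Neoproterozoic → Paleozoic → Mesozoic → Cenozoic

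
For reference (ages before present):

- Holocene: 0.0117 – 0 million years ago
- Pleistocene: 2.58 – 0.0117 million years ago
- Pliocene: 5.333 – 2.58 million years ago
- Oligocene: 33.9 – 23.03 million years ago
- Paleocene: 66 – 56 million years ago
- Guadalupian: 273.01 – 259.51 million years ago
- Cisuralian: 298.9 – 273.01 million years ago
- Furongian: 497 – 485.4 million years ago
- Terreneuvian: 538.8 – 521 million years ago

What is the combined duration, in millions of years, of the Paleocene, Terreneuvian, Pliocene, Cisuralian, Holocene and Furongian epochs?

Each duration: Paleocene = 10; Terreneuvian = 17.8; Pliocene = 2.753; Cisuralian = 25.89; Holocene = 0.0117; Furongian = 11.6.
Sum: 10 + 17.8 + 2.753 + 25.89 + 0.0117 + 11.6 = 68.0547 Myr.

68.0547 million years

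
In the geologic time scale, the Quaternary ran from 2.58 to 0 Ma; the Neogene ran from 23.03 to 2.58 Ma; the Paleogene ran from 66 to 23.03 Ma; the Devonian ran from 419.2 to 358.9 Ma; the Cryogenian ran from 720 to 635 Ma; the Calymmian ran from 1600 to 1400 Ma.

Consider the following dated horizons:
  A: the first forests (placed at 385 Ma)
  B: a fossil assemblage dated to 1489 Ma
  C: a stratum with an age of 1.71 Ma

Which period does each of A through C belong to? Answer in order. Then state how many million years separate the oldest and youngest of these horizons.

A — Devonian; B — Calymmian; C — Quaternary; span 1487.29 million years

A: 385 Ma lies in 419.2–358.9 Ma, so Devonian.
B: 1489 Ma lies in 1600–1400 Ma, so Calymmian.
C: 1.71 Ma lies in 2.58–0 Ma, so Quaternary.
Oldest = 1489 Ma, youngest = 1.71 Ma → span 1487.29 Myr.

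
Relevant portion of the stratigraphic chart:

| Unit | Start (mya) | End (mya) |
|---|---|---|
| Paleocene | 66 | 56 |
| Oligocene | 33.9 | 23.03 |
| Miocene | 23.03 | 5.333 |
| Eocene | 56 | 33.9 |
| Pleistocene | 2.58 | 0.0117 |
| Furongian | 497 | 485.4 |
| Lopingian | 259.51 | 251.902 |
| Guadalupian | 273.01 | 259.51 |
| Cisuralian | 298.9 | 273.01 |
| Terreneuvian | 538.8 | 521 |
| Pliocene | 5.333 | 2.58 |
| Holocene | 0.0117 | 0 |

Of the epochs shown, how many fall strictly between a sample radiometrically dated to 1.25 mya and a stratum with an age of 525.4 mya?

9

525.4 Ma sits inside the Terreneuvian (538.8–521) and 1.25 Ma inside the Pleistocene (2.58–0.0117); neither of those is wholly between the two dates.
The listed epochs lying completely between them are Furongian, Cisuralian, Guadalupian, Lopingian, Paleocene, Eocene, Oligocene, Miocene, Pliocene — 9 in all.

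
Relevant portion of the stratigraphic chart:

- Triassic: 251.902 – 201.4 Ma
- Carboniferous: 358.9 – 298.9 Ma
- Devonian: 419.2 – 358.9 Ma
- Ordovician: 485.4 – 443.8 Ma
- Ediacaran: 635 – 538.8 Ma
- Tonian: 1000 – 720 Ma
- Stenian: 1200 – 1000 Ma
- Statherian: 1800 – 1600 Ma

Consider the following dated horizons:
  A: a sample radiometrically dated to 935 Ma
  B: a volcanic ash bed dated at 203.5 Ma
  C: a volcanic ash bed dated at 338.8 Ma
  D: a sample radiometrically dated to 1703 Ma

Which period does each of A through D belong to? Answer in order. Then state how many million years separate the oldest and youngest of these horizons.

A: 935 Ma lies in 1000–720 Ma, so Tonian.
B: 203.5 Ma lies in 251.902–201.4 Ma, so Triassic.
C: 338.8 Ma lies in 358.9–298.9 Ma, so Carboniferous.
D: 1703 Ma lies in 1800–1600 Ma, so Statherian.
Oldest = 1703 Ma, youngest = 203.5 Ma → span 1499.5 Myr.

A — Tonian; B — Triassic; C — Carboniferous; D — Statherian; span 1499.5 million years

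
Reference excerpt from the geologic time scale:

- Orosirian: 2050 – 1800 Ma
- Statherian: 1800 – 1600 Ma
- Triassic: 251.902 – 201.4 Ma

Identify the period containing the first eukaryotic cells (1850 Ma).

Orosirian

1850 Ma lies between 2050 and 1800 Ma, so it falls in the Orosirian.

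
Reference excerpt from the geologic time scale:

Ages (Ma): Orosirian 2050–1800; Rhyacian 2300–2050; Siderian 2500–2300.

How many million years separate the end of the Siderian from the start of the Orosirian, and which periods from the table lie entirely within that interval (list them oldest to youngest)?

250 million years; Rhyacian

End of Siderian = 2300 Ma; start of Orosirian = 2050 Ma.
Gap = 2300 − 2050 = 250 Myr.
Periods wholly inside 2300–2050 Ma: Rhyacian (2300–2050).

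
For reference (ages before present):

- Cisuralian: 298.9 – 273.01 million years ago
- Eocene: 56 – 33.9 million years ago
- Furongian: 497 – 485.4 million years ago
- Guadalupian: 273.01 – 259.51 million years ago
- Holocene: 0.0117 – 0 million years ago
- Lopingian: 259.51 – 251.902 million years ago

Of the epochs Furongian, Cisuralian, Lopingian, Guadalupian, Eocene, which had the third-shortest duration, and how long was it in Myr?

Guadalupian, 13.5 million years

Durations: Furongian 11.6; Cisuralian 25.89; Lopingian 7.608; Guadalupian 13.5; Eocene 22.1 Myr.
Sorted shortest-first: Lopingian (7.608), Furongian (11.6), Guadalupian (13.5), Eocene (22.1), Cisuralian (25.89).
The third shortest is Guadalupian at 13.5 Myr.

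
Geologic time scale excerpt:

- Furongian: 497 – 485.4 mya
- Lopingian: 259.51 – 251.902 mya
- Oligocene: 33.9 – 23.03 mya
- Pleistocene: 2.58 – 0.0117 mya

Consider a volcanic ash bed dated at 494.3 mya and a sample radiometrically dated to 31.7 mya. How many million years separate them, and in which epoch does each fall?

Elapsed time: 494.3 − 31.7 = 462.6 Myr.
494.3 Ma lies within 497–485.4 Ma: Furongian.
31.7 Ma lies within 33.9–23.03 Ma: Oligocene.

462.6 million years apart; the first in the Furongian, the second in the Oligocene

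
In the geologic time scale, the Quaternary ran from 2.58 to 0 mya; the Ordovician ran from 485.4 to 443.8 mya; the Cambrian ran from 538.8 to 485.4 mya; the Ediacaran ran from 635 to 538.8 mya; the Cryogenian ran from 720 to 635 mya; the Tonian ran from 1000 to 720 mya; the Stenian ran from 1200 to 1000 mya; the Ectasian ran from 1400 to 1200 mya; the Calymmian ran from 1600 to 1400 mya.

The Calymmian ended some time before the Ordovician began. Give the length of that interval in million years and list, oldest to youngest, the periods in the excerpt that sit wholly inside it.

End of Calymmian = 1400 Ma; start of Ordovician = 485.4 Ma.
Gap = 1400 − 485.4 = 914.6 Myr.
Periods wholly inside 1400–485.4 Ma: Ectasian (1400–1200), Stenian (1200–1000), Tonian (1000–720), Cryogenian (720–635), Ediacaran (635–538.8), Cambrian (538.8–485.4).

914.6 million years; Ectasian, Stenian, Tonian, Cryogenian, Ediacaran, Cambrian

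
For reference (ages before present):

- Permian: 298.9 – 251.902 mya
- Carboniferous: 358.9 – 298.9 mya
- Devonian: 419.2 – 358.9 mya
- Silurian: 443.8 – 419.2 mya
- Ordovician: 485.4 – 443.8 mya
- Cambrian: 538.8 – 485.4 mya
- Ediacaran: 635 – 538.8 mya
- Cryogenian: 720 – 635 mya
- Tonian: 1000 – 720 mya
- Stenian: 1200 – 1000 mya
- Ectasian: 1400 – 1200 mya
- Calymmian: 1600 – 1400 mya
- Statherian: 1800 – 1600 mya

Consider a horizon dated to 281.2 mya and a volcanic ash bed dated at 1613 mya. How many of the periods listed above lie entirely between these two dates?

11

The older date is 1613 Ma and the younger is 281.2 Ma.
Periods with start < 1613 and end > 281.2 Ma: Calymmian (1600–1400), Ectasian (1400–1200), Stenian (1200–1000), Tonian (1000–720), Cryogenian (720–635), Ediacaran (635–538.8), Cambrian (538.8–485.4), Ordovician (485.4–443.8), Silurian (443.8–419.2), Devonian (419.2–358.9), Carboniferous (358.9–298.9).
That is 11 complete periods.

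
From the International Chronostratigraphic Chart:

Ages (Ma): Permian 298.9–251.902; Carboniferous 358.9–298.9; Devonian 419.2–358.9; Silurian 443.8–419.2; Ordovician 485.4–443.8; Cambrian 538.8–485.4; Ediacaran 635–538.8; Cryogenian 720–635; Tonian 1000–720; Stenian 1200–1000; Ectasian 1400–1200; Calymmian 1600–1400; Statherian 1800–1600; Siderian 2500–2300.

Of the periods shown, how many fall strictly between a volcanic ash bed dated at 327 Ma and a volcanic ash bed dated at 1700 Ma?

10

The older date is 1700 Ma and the younger is 327 Ma.
Periods with start < 1700 and end > 327 Ma: Calymmian (1600–1400), Ectasian (1400–1200), Stenian (1200–1000), Tonian (1000–720), Cryogenian (720–635), Ediacaran (635–538.8), Cambrian (538.8–485.4), Ordovician (485.4–443.8), Silurian (443.8–419.2), Devonian (419.2–358.9).
That is 10 complete periods.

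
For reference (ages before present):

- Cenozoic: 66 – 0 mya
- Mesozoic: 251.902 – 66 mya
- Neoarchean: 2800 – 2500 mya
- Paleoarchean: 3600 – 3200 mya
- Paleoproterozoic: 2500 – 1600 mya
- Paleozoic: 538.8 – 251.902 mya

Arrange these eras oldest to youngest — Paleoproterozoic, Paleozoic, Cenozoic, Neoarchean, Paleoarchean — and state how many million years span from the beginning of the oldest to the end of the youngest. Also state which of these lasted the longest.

Start ages (Ma): Paleoarchean 3600, Neoarchean 2800, Paleoproterozoic 2500, Paleozoic 538.8, Cenozoic 66.
Ordered oldest to youngest: Paleoarchean, Neoarchean, Paleoproterozoic, Paleozoic, Cenozoic.
Span = 3600 − 0 = 3600 Myr.
Durations: Paleozoic 286.898, Paleoarchean 400, Neoarchean 300, Cenozoic 66, Paleoproterozoic 900 → longest is Paleoproterozoic (900 Myr).

Paleoarchean, Neoarchean, Paleoproterozoic, Paleozoic, Cenozoic; total span 3600 Myr; longest is Paleoproterozoic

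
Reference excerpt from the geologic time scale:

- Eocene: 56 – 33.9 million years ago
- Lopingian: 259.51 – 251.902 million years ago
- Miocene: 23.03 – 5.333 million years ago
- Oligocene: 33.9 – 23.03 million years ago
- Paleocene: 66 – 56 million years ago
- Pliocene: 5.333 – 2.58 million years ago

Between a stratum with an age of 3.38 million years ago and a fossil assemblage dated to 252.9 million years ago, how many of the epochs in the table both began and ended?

The older date is 252.9 Ma and the younger is 3.38 Ma.
Epochs with start < 252.9 and end > 3.38 Ma: Paleocene (66–56), Eocene (56–33.9), Oligocene (33.9–23.03), Miocene (23.03–5.333).
That is 4 complete epochs.

4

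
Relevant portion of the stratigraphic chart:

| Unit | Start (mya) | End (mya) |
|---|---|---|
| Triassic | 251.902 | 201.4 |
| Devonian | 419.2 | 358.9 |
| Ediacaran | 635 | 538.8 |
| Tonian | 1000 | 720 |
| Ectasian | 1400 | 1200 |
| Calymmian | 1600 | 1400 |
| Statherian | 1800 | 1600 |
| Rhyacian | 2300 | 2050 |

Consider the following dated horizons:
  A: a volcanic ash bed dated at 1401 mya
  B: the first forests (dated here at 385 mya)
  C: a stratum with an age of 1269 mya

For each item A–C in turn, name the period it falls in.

Match each age against the start–end ranges in the excerpt: A = 1401 Ma → Calymmian (1600–1400); B = 385 Ma → Devonian (419.2–358.9); C = 1269 Ma → Ectasian (1400–1200).

A — Calymmian; B — Devonian; C — Ectasian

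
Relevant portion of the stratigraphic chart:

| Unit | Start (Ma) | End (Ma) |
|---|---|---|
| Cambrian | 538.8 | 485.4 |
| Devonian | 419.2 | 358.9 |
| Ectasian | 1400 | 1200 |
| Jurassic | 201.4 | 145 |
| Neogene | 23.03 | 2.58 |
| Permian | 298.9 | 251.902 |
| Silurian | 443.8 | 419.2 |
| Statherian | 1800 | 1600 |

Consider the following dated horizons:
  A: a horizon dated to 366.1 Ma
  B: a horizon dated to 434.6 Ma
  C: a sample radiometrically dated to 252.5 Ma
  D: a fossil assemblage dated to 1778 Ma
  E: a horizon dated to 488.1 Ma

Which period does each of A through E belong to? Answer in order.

A — Devonian; B — Silurian; C — Permian; D — Statherian; E — Cambrian

A: 366.1 Ma lies in 419.2–358.9 Ma, so Devonian.
B: 434.6 Ma lies in 443.8–419.2 Ma, so Silurian.
C: 252.5 Ma lies in 298.9–251.902 Ma, so Permian.
D: 1778 Ma lies in 1800–1600 Ma, so Statherian.
E: 488.1 Ma lies in 538.8–485.4 Ma, so Cambrian.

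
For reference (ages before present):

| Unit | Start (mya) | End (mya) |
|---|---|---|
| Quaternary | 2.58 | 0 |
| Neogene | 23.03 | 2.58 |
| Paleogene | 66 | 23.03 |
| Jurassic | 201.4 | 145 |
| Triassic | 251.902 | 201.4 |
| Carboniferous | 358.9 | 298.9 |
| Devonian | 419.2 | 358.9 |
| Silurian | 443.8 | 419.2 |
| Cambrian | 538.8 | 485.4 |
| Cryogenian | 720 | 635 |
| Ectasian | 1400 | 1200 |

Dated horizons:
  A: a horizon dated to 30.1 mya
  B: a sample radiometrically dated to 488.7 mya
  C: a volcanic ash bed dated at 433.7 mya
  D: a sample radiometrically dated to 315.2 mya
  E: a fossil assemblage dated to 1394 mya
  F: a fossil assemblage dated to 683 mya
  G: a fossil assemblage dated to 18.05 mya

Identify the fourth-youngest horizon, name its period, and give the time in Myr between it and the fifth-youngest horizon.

C, in the Silurian; 55 million years to B

Smaller Ma means younger, so youngest first: G 18.05 < A 30.1 < D 315.2 < C 433.7 < B 488.7 < F 683 < E 1394.
Counting 4 along gives C (433.7 Ma); the excerpt puts that inside the Silurian, 443.8–419.2 Ma.
Next in line is B (488.7 Ma), and 488.7 − 433.7 = 55 Myr.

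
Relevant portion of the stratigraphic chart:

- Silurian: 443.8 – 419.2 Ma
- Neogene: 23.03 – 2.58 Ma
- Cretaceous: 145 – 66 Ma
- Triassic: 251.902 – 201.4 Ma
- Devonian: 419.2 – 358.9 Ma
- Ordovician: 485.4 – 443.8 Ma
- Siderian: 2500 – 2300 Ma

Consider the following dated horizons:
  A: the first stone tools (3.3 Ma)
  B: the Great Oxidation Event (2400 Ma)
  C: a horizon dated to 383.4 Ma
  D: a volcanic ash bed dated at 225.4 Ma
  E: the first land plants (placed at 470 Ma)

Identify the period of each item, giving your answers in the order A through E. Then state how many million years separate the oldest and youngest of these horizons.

A: 3.3 Ma lies in 23.03–2.58 Ma, so Neogene.
B: 2400 Ma lies in 2500–2300 Ma, so Siderian.
C: 383.4 Ma lies in 419.2–358.9 Ma, so Devonian.
D: 225.4 Ma lies in 251.902–201.4 Ma, so Triassic.
E: 470 Ma lies in 485.4–443.8 Ma, so Ordovician.
Oldest = 2400 Ma, youngest = 3.3 Ma → span 2396.7 Myr.

A — Neogene; B — Siderian; C — Devonian; D — Triassic; E — Ordovician; span 2396.7 million years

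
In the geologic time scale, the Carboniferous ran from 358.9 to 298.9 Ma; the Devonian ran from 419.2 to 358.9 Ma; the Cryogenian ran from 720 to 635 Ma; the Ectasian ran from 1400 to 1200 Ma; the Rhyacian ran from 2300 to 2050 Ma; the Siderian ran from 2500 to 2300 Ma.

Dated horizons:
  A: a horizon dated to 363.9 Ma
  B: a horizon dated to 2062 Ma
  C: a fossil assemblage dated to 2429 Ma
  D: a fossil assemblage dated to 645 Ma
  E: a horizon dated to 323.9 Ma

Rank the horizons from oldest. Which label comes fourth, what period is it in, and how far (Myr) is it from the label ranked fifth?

Larger Ma means older, so oldest first: C 2429 > B 2062 > D 645 > A 363.9 > E 323.9.
Counting 4 along gives A (363.9 Ma); the excerpt puts that inside the Devonian, 419.2–358.9 Ma.
Next in line is E (323.9 Ma), and 363.9 − 323.9 = 40 Myr.

A, in the Devonian; 40 million years to E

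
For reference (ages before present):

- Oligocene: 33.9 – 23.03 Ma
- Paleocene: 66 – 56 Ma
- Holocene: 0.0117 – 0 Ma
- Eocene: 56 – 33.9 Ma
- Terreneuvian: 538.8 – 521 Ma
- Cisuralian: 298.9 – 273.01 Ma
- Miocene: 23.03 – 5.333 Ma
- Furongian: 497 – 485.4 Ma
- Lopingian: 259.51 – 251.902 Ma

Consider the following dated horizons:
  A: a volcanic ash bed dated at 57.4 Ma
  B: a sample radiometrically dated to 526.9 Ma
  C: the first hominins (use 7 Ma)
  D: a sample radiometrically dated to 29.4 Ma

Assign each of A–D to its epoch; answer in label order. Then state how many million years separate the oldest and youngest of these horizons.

Match each age against the start–end ranges in the excerpt: A = 57.4 Ma → Paleocene (66–56); B = 526.9 Ma → Terreneuvian (538.8–521); C = 7 Ma → Miocene (23.03–5.333); D = 29.4 Ma → Oligocene (33.9–23.03).
The largest age is 526.9 Ma and the smallest is 7 Ma; their difference is 519.9 Myr.

A — Paleocene; B — Terreneuvian; C — Miocene; D — Oligocene; span 519.9 million years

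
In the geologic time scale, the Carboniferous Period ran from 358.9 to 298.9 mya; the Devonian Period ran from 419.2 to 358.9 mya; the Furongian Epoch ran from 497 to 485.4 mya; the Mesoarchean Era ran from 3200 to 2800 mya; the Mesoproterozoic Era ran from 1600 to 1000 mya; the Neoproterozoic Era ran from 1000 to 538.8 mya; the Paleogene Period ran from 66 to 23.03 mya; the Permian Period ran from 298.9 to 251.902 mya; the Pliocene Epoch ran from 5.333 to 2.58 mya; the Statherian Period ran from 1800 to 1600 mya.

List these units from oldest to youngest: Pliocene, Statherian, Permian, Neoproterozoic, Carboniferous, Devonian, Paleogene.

Statherian, Neoproterozoic, Devonian, Carboniferous, Permian, Paleogene, Pliocene

Sorting by start age (descending Ma, since larger Ma = older): Statherian start 1800, Neoproterozoic start 1000, Devonian start 419.2, Carboniferous start 358.9, Permian start 298.9, Paleogene start 66, Pliocene start 5.333.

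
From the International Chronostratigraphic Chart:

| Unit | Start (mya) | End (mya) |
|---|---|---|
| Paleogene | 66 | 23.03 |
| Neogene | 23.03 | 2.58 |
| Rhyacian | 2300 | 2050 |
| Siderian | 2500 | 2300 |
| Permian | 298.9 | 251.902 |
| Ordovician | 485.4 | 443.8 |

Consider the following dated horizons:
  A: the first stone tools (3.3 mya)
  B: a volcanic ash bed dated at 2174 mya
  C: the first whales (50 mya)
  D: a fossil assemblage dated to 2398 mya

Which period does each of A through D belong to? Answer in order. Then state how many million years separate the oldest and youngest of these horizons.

A: 3.3 Ma lies in 23.03–2.58 Ma, so Neogene.
B: 2174 Ma lies in 2300–2050 Ma, so Rhyacian.
C: 50 Ma lies in 66–23.03 Ma, so Paleogene.
D: 2398 Ma lies in 2500–2300 Ma, so Siderian.
Oldest = 2398 Ma, youngest = 3.3 Ma → span 2394.7 Myr.

A — Neogene; B — Rhyacian; C — Paleogene; D — Siderian; span 2394.7 million years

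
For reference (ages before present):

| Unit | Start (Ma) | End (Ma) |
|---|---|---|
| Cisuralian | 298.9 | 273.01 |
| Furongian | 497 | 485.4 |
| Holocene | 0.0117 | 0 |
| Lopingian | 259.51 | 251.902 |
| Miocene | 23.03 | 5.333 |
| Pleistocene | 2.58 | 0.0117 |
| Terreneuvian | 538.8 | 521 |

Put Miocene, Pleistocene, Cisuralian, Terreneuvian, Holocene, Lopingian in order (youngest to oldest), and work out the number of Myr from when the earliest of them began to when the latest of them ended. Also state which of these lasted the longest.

Holocene, Pleistocene, Miocene, Lopingian, Cisuralian, Terreneuvian; total span 538.8 Myr; longest is Cisuralian

From the excerpt: Miocene 23.03–5.333; Pleistocene 2.58–0.0117; Cisuralian 298.9–273.01; Terreneuvian 538.8–521; Holocene 0.0117–0; Lopingian 259.51–251.902 (Ma).
Larger Ma is earlier, so the oldest is Terreneuvian and the youngest is Holocene; youngest to oldest: Holocene, Pleistocene, Miocene, Lopingian, Cisuralian, Terreneuvian.
Oldest start 538.8 minus youngest end 0 gives 538.8 Myr overall.
Individual lengths (start − end): Miocene 17.697; Cisuralian 25.89; Lopingian 7.608; Holocene 0.0117; Terreneuvian 17.8; Pleistocene 2.5683. The largest is Cisuralian at 25.89 Myr.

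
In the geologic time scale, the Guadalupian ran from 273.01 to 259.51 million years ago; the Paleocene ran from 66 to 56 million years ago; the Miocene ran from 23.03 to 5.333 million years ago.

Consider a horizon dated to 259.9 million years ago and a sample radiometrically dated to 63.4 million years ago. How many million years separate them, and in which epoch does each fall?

Elapsed time: 259.9 − 63.4 = 196.5 Myr.
259.9 Ma lies within 273.01–259.51 Ma: Guadalupian.
63.4 Ma lies within 66–56 Ma: Paleocene.

196.5 million years apart; the first in the Guadalupian, the second in the Paleocene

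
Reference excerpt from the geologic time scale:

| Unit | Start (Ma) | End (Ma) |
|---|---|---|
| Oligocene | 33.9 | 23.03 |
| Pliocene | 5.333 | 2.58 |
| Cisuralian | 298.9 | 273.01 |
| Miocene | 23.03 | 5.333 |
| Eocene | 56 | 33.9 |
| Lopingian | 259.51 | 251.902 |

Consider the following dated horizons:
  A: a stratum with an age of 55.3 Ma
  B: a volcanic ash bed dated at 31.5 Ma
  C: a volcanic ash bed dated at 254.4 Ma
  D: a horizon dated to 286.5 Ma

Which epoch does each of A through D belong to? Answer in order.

A: 55.3 Ma lies in 56–33.9 Ma, so Eocene.
B: 31.5 Ma lies in 33.9–23.03 Ma, so Oligocene.
C: 254.4 Ma lies in 259.51–251.902 Ma, so Lopingian.
D: 286.5 Ma lies in 298.9–273.01 Ma, so Cisuralian.

A — Eocene; B — Oligocene; C — Lopingian; D — Cisuralian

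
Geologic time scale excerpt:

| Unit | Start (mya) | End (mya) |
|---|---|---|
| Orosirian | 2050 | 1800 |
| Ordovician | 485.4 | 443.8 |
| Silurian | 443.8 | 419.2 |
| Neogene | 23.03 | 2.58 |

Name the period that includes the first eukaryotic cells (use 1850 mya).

1850 Ma lies between 2050 and 1800 Ma, so it falls in the Orosirian.

Orosirian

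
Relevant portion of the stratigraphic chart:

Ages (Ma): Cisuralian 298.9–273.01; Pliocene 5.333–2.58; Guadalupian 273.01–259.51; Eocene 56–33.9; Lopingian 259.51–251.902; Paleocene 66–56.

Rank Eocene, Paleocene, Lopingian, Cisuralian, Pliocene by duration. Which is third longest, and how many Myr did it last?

Durations: Eocene 22.1; Paleocene 10; Lopingian 7.608; Cisuralian 25.89; Pliocene 2.753 Myr.
Sorted longest-first: Cisuralian (25.89), Eocene (22.1), Paleocene (10), Lopingian (7.608), Pliocene (2.753).
The third longest is Paleocene at 10 Myr.

Paleocene, 10 million years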